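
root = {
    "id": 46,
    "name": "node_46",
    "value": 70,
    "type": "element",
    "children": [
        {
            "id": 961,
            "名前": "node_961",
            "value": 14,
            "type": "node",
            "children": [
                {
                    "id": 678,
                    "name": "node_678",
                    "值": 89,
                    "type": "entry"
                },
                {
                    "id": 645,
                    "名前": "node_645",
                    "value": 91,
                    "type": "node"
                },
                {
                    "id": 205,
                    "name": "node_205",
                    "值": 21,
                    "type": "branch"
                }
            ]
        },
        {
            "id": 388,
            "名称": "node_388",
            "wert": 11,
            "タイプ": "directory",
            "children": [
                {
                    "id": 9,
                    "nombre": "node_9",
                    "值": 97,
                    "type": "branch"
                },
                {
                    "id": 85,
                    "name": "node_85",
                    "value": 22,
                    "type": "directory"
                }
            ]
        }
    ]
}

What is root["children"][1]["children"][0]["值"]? 97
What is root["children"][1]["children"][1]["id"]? 85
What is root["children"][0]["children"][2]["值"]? 21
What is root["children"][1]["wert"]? 11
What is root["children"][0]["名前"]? "node_961"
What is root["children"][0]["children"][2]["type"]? "branch"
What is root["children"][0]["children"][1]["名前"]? "node_645"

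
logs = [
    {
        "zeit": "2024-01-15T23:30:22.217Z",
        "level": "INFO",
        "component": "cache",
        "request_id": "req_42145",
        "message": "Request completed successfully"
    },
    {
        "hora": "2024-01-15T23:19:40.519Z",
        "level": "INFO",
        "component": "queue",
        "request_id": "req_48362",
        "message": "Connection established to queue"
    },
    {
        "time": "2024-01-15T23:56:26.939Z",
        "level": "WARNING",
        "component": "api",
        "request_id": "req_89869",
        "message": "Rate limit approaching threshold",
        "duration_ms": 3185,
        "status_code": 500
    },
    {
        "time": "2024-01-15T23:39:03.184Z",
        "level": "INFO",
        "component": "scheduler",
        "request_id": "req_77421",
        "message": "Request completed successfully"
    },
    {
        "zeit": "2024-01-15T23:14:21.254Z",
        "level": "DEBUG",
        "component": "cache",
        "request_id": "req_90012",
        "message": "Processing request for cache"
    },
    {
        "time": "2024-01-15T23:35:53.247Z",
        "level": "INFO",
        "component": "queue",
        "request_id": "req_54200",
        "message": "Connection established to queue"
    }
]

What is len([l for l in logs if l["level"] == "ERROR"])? 0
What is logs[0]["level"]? "INFO"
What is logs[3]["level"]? "INFO"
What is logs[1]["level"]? "INFO"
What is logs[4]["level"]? "DEBUG"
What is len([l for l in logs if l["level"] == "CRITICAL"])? 0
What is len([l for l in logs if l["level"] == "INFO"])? 4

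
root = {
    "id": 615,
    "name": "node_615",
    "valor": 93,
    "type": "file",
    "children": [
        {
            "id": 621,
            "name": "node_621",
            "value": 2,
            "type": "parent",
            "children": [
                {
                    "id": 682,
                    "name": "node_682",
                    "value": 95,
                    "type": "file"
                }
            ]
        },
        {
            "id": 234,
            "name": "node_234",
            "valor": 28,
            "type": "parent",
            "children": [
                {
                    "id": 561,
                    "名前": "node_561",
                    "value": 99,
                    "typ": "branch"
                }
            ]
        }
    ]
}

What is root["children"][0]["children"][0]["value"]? 95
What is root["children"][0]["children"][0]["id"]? 682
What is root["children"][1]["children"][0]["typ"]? "branch"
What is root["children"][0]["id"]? 621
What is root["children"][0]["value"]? 2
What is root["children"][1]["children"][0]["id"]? 561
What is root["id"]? 615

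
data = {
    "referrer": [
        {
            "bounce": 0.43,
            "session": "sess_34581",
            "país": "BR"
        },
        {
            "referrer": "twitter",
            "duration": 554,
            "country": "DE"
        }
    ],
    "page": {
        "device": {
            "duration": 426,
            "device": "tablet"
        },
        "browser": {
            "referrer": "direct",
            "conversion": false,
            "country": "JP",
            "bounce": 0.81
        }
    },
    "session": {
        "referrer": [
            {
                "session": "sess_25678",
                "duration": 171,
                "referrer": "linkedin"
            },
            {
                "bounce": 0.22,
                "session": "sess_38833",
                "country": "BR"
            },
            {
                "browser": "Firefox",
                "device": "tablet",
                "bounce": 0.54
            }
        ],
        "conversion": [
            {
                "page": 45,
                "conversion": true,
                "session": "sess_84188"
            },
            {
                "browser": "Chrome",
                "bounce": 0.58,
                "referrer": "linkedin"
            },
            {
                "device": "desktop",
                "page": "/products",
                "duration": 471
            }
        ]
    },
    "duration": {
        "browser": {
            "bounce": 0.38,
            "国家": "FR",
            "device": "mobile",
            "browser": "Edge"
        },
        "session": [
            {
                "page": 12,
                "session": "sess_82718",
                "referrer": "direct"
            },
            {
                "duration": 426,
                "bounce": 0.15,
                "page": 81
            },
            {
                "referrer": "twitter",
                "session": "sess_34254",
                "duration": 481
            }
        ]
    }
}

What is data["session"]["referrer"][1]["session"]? "sess_38833"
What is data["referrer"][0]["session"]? "sess_34581"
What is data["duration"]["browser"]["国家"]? "FR"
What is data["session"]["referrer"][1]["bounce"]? 0.22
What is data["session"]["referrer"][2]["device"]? "tablet"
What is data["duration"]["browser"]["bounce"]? 0.38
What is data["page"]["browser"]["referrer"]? "direct"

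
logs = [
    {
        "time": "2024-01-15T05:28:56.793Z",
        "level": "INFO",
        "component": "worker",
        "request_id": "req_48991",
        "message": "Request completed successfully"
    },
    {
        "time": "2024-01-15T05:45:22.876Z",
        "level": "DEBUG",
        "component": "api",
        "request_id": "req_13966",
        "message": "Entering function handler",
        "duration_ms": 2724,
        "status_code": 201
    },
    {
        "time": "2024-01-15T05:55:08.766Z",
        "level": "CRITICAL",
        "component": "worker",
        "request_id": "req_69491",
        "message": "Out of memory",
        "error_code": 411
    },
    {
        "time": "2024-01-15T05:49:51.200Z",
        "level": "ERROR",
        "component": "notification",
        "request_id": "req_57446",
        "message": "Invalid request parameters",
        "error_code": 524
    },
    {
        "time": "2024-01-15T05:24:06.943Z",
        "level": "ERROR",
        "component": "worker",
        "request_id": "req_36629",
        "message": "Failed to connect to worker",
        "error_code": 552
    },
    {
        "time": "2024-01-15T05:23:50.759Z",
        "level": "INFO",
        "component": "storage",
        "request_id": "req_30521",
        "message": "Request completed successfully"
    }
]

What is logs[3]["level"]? "ERROR"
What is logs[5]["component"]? "storage"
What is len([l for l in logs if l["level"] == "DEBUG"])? 1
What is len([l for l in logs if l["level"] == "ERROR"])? 2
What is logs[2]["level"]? "CRITICAL"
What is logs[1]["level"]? "DEBUG"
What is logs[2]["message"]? "Out of memory"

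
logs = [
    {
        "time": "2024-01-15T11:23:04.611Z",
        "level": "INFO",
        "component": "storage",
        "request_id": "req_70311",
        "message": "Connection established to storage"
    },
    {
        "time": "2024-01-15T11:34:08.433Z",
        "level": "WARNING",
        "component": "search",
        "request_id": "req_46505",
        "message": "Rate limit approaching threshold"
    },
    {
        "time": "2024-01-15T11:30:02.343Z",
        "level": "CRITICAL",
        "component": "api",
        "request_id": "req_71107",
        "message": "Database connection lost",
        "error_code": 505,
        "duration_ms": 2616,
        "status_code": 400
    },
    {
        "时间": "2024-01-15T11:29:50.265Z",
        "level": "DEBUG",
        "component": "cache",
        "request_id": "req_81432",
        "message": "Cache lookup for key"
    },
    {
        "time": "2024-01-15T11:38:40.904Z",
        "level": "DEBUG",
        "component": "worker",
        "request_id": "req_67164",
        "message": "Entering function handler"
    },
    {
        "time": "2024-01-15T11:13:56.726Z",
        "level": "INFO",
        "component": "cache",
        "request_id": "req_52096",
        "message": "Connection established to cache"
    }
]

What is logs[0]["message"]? "Connection established to storage"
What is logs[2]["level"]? "CRITICAL"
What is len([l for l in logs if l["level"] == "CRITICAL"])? 1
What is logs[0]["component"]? "storage"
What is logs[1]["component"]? "search"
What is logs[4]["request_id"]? "req_67164"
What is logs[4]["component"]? "worker"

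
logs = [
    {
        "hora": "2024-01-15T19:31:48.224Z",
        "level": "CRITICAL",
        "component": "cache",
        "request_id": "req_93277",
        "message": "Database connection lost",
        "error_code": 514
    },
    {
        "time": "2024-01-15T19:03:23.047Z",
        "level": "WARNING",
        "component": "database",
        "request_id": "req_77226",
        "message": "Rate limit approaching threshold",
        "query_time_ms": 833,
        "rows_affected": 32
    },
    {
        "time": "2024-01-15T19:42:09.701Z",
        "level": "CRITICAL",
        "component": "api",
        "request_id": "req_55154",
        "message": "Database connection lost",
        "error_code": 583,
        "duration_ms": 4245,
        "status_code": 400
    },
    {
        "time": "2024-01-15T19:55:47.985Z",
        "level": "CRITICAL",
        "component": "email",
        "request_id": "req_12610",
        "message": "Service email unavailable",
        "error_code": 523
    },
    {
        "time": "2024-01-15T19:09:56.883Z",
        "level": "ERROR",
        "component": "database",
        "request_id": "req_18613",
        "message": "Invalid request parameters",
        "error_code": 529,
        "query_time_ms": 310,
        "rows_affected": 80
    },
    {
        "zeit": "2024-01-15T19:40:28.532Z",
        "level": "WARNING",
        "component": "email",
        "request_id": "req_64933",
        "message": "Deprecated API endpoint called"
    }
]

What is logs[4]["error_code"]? 529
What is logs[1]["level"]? "WARNING"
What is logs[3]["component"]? "email"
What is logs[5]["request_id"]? "req_64933"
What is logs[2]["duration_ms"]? 4245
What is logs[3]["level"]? "CRITICAL"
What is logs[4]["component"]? "database"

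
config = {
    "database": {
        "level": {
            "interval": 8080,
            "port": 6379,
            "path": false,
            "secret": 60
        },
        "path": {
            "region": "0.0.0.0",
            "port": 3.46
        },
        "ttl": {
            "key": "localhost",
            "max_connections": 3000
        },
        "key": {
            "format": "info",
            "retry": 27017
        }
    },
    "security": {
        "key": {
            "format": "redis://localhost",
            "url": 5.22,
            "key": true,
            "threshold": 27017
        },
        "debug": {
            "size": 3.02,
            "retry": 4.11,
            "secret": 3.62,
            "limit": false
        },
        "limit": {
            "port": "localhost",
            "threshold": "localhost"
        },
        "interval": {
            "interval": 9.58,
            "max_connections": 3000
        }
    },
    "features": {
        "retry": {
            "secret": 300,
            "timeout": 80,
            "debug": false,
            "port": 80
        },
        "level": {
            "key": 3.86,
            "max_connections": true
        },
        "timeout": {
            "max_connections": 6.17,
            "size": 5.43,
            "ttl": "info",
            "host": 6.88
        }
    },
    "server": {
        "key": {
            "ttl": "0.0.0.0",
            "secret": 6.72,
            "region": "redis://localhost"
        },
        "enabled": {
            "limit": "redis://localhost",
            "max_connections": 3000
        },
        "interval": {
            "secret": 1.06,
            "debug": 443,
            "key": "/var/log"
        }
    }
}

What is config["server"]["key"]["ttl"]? "0.0.0.0"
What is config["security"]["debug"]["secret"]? 3.62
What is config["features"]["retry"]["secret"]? 300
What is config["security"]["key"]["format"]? "redis://localhost"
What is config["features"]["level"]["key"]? 3.86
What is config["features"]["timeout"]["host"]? 6.88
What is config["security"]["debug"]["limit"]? False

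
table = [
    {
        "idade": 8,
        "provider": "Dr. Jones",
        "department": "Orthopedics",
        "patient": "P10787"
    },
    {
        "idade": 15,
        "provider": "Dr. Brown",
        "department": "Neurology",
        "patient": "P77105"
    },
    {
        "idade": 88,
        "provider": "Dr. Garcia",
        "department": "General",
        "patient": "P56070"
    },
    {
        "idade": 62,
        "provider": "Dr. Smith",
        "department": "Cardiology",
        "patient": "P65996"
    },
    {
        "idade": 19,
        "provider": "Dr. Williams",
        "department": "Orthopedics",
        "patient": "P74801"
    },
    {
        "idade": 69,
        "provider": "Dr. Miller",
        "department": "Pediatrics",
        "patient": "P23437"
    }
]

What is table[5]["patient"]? "P23437"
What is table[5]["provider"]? "Dr. Miller"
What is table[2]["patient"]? "P56070"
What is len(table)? 6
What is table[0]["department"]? "Orthopedics"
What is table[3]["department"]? "Cardiology"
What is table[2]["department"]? "General"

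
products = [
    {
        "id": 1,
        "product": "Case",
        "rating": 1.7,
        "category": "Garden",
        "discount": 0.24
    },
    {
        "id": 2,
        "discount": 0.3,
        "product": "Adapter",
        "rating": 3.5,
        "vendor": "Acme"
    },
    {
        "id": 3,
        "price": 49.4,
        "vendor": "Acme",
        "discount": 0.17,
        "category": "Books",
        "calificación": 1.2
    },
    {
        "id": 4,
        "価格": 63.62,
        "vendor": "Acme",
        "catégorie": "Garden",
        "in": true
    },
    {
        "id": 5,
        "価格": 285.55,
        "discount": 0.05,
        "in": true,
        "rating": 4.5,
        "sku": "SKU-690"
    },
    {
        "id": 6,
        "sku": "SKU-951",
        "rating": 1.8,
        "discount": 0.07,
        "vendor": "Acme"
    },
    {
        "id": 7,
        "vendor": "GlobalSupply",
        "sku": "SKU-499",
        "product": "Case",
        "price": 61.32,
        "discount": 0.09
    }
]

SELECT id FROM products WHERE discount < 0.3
[1, 3, 5, 6, 7]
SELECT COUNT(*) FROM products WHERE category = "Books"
1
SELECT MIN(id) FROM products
1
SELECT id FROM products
[1, 2, 3, 4, 5, 6, 7]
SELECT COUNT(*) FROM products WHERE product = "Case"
2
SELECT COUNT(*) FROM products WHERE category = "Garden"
1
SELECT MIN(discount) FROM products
0.05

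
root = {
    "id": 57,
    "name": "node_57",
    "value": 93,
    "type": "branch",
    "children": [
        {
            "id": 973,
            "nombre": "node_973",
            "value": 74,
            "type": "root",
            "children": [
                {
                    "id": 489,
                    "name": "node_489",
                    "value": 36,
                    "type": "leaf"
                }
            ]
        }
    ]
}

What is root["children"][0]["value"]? 74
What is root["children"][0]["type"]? "root"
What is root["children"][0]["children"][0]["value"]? 36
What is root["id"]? 57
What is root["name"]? "node_57"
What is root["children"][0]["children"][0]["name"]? "node_489"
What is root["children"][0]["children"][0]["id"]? 489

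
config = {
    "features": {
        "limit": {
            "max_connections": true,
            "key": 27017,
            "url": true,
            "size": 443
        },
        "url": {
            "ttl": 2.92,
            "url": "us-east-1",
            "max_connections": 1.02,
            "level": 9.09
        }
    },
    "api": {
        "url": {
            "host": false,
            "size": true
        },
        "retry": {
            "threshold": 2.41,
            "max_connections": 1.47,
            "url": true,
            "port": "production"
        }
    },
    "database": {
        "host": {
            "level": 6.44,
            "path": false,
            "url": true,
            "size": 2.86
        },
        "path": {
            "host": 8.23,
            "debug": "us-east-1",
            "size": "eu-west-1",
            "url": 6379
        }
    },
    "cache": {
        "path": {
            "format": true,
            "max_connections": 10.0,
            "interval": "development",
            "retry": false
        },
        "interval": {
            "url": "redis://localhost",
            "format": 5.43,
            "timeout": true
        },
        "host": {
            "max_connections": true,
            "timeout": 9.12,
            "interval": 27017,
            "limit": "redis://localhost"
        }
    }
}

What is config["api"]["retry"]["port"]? "production"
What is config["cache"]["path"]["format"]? True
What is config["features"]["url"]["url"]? "us-east-1"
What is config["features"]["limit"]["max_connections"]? True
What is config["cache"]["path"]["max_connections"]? 10.0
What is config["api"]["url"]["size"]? True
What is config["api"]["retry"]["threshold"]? 2.41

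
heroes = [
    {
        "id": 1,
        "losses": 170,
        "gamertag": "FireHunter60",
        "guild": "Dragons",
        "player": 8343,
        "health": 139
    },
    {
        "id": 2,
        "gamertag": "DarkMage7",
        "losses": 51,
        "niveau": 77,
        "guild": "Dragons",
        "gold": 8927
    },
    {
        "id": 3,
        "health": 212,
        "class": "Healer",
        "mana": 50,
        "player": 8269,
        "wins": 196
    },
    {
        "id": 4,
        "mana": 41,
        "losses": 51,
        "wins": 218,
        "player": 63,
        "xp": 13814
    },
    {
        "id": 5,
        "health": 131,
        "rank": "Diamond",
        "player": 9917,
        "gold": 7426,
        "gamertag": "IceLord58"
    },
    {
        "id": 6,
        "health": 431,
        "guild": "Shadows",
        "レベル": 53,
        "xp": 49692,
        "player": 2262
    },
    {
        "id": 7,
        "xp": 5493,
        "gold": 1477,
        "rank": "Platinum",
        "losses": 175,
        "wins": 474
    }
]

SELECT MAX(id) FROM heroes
7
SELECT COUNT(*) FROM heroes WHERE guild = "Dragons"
2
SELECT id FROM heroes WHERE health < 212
[1, 5]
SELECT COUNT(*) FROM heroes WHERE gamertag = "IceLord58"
1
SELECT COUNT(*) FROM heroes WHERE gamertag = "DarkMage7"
1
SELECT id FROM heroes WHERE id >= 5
[5, 6, 7]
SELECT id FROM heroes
[1, 2, 3, 4, 5, 6, 7]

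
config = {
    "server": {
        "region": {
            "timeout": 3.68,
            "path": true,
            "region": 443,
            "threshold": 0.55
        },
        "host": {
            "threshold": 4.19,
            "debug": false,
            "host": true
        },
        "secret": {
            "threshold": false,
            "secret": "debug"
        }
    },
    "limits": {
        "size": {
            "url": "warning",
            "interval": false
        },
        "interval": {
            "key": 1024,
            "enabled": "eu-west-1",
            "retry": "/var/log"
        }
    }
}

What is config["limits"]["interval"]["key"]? 1024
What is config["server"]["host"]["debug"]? False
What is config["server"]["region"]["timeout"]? 3.68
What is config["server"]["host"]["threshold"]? 4.19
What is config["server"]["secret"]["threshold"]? False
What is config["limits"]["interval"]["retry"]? "/var/log"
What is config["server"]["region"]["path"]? True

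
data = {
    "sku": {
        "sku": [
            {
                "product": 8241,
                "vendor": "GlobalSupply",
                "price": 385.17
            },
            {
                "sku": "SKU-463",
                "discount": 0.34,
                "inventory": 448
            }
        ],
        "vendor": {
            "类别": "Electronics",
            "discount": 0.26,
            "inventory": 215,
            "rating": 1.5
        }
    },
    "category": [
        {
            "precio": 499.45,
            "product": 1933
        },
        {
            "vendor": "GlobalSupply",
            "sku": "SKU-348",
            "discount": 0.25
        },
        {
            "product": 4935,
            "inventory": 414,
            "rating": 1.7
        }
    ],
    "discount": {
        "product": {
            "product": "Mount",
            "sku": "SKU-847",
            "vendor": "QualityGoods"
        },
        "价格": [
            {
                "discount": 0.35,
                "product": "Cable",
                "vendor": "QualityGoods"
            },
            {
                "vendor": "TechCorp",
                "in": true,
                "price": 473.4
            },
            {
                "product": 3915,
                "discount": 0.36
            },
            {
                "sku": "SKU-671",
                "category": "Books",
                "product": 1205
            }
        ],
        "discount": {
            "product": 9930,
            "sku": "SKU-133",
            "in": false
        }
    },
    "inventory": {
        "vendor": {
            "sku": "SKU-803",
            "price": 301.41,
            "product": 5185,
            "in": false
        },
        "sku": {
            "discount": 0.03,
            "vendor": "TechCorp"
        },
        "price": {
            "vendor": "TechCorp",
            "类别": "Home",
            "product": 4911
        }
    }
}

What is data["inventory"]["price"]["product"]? 4911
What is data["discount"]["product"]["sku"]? "SKU-847"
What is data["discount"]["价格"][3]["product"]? 1205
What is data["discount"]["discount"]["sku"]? "SKU-133"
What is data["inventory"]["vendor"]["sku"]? "SKU-803"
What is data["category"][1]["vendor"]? "GlobalSupply"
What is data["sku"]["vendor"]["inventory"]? 215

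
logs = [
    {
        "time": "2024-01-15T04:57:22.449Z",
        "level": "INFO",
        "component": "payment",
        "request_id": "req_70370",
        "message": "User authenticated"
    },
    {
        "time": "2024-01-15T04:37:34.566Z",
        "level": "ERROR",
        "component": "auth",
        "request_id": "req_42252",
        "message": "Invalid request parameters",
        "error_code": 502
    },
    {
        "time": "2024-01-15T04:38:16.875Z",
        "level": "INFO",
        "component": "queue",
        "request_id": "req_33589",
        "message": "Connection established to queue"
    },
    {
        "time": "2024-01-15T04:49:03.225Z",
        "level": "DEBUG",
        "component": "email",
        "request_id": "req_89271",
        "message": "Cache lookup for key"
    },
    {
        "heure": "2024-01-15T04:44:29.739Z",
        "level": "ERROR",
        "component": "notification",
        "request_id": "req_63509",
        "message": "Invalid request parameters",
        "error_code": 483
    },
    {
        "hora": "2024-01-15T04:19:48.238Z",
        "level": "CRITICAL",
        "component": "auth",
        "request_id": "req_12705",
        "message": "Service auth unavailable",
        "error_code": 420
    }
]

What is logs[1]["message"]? "Invalid request parameters"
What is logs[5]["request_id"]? "req_12705"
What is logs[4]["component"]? "notification"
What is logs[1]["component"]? "auth"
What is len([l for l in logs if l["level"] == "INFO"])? 2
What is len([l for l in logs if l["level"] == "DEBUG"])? 1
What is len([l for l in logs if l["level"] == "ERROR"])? 2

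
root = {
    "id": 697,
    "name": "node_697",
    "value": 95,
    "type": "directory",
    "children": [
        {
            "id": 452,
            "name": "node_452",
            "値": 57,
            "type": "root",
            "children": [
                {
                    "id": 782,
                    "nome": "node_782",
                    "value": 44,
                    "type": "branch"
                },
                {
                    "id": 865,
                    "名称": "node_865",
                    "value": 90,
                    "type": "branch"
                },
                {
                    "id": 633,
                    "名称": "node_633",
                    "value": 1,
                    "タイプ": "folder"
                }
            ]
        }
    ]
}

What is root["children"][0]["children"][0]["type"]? "branch"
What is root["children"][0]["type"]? "root"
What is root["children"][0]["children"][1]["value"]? 90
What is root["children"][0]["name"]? "node_452"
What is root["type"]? "directory"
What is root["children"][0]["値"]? 57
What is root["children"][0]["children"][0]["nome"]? "node_782"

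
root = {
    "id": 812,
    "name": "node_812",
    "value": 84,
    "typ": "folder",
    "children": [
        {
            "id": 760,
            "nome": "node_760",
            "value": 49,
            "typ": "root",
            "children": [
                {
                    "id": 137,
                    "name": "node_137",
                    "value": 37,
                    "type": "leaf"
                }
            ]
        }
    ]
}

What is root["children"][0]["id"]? 760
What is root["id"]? 812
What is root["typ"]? "folder"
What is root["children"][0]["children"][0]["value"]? 37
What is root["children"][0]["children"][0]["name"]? "node_137"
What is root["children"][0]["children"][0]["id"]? 137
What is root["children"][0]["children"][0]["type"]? "leaf"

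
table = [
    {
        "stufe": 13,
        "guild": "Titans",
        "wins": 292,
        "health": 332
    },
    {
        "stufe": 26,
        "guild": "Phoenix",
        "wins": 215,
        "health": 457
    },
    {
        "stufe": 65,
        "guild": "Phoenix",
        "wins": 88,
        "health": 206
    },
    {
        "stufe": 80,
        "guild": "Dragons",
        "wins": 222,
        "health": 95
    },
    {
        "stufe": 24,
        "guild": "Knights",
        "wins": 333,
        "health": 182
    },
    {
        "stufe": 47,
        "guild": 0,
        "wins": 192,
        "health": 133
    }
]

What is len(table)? 6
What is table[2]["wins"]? 88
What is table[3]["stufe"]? 80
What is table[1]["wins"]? 215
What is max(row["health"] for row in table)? 457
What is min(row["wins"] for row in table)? 88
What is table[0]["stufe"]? 13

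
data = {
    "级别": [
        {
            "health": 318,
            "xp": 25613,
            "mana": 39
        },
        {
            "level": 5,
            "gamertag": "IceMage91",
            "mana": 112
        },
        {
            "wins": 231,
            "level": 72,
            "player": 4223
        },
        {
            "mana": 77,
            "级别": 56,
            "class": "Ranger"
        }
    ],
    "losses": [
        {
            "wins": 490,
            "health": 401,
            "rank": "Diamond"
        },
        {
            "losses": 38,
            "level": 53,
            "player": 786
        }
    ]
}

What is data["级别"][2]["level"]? 72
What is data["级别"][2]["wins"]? 231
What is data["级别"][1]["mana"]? 112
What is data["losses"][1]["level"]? 53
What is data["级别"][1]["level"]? 5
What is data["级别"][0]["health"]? 318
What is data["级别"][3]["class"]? "Ranger"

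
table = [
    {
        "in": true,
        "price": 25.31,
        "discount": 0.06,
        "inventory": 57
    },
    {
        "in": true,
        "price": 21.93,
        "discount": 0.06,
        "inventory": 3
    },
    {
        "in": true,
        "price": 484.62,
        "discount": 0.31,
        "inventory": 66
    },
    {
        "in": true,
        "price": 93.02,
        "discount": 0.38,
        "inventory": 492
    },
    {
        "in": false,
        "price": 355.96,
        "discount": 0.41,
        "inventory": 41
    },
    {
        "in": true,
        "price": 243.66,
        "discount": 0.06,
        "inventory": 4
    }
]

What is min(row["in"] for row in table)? False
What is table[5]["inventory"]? 4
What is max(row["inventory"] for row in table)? 492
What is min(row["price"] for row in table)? 21.93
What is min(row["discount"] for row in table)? 0.06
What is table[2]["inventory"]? 66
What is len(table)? 6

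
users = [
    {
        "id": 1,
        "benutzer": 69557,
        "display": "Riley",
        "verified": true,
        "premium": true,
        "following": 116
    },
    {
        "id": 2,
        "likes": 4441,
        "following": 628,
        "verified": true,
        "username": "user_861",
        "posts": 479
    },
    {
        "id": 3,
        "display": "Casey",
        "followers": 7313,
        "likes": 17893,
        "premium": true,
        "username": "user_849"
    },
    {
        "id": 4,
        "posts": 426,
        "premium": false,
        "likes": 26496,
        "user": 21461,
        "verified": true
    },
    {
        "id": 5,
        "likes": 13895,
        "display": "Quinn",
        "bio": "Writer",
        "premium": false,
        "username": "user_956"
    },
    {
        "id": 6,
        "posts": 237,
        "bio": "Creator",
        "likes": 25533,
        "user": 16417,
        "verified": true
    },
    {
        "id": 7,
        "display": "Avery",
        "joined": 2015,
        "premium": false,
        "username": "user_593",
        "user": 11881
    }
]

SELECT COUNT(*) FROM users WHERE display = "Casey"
1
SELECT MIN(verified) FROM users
True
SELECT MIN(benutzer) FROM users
69557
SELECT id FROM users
[1, 2, 3, 4, 5, 6, 7]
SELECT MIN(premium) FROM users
False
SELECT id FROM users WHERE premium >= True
[1, 3]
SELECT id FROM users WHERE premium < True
[4, 5, 7]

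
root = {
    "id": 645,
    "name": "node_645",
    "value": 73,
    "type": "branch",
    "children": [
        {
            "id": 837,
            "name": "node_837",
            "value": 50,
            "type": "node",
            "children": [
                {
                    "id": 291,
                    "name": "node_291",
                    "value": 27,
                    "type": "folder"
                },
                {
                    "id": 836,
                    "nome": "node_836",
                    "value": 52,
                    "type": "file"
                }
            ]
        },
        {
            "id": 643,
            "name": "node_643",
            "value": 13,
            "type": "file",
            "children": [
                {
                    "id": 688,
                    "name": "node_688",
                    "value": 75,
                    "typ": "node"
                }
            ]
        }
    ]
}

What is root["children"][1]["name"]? "node_643"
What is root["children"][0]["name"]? "node_837"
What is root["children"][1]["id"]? 643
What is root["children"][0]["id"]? 837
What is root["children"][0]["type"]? "node"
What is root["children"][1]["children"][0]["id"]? 688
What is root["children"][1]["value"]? 13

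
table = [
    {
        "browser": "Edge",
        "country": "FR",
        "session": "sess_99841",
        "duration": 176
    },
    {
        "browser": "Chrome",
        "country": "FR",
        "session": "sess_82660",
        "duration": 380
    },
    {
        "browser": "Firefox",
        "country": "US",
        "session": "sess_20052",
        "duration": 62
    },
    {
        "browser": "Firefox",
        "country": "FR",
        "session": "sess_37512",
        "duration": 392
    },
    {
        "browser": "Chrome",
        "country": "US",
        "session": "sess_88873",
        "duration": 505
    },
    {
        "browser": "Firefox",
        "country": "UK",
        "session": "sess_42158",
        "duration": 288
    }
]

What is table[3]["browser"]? "Firefox"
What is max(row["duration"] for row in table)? 505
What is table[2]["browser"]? "Firefox"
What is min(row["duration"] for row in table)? 62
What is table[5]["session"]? "sess_42158"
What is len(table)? 6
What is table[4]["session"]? "sess_88873"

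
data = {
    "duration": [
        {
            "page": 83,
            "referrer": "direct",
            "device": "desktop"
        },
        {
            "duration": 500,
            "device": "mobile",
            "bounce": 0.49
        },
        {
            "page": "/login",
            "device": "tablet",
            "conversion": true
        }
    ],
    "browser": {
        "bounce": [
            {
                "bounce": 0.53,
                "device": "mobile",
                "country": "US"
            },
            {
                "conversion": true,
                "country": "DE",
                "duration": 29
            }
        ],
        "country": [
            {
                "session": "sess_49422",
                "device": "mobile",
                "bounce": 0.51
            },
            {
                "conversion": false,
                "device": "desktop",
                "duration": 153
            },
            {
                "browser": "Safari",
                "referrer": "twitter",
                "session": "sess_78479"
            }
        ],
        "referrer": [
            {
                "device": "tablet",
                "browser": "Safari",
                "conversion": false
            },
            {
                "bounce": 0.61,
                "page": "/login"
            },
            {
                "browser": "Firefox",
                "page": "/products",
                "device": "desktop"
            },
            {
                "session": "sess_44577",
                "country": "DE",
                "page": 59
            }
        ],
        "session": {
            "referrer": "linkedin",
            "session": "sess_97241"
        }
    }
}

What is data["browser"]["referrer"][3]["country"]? "DE"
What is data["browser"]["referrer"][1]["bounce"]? 0.61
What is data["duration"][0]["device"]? "desktop"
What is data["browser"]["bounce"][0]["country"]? "US"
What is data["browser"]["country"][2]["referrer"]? "twitter"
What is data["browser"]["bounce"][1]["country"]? "DE"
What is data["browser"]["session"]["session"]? "sess_97241"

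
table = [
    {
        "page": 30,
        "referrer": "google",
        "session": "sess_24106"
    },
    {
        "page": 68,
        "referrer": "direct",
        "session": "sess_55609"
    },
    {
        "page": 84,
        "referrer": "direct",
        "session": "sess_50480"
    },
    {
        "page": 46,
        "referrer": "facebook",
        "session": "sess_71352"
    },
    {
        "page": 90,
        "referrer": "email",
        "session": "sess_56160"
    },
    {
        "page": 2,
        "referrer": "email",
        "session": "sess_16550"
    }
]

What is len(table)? 6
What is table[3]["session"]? "sess_71352"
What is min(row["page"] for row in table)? 2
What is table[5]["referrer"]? "email"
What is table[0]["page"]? 30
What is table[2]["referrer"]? "direct"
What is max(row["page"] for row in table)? 90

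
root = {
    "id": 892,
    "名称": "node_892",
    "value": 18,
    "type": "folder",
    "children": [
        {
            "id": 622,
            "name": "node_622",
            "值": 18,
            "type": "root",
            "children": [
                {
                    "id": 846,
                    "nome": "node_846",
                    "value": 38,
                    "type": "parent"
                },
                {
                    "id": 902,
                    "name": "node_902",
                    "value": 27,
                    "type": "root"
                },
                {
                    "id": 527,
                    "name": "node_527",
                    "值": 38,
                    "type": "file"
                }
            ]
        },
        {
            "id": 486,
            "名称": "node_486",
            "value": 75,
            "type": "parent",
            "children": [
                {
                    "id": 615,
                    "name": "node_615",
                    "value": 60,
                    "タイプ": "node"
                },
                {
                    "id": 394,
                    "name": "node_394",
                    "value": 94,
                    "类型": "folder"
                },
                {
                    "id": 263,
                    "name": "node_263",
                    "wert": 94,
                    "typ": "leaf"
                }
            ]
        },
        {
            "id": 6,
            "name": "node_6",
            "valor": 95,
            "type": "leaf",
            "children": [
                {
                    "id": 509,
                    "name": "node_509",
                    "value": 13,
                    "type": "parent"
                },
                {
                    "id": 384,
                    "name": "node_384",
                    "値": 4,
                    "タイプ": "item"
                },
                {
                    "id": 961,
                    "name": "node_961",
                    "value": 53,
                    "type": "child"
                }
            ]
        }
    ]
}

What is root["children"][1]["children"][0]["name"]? "node_615"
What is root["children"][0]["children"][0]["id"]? 846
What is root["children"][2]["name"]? "node_6"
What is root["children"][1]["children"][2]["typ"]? "leaf"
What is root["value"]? 18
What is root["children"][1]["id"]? 486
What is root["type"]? "folder"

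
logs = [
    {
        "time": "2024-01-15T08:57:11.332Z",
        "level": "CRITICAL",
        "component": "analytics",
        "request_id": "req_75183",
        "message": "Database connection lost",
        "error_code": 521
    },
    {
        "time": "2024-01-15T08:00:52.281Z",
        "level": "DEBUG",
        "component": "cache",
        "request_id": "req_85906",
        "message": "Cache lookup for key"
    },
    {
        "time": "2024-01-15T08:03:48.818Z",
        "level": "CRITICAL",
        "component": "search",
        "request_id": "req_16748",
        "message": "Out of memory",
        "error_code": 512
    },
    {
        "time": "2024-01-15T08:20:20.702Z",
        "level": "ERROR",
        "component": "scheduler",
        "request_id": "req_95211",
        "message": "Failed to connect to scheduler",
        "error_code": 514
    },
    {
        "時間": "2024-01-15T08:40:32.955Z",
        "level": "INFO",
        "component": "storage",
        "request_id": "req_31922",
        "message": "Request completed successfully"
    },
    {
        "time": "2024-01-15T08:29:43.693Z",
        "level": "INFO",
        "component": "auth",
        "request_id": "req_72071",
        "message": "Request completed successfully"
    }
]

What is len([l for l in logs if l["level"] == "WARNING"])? 0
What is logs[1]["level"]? "DEBUG"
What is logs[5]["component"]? "auth"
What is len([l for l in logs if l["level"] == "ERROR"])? 1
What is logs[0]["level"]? "CRITICAL"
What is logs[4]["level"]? "INFO"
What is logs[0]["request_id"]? "req_75183"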